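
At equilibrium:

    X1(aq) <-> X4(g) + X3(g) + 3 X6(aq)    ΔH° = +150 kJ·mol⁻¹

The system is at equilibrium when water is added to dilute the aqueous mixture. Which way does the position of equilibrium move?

Dilution lowers every aqueous concentration by the same factor. Δn_aq = 3 − 1 = +2, so the system shifts toward the side with more dissolved moles — to the right.

right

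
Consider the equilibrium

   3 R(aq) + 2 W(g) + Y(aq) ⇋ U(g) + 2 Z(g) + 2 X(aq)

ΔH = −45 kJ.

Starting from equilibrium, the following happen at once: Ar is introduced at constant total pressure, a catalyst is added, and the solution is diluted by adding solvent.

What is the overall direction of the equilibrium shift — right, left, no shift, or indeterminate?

cannot be determined

Adding inert gas at constant total pressure expands the volume and lowers every reacting partial pressure. With Δn_gas = 3 − 2 = +1, Q moves away from K toward the side with fewer gas moles, so the system shifts toward the side with more gas moles — to the right.
A catalyst speeds both forward and reverse rates equally; it changes neither Q nor K — no shift from this change.
Dilution lowers every aqueous concentration by the same factor. Δn_aq = 2 − 4 = -2, so the system shifts toward the side with more dissolved moles — to the left.
The individual effects push in opposite directions; without quantitative information the net direction cannot be determined.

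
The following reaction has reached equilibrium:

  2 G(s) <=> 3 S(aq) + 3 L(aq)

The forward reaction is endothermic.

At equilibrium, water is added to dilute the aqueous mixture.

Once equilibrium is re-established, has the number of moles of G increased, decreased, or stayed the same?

Dilution lowers every aqueous concentration by the same factor. Δn_aq = 6 − 0 = +6, so the system shifts toward the side with more dissolved moles — to the right.
The net shift is to the right. G is a reactant, so its amount decreases.

decreases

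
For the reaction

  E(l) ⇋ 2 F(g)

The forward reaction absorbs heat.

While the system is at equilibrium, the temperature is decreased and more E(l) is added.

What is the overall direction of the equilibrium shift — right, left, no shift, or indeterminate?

The forward reaction is endothermic. Lowering T favours the exothermic direction — shift to the left.
E is a pure liquid; its activity is 1 regardless of amount, so Q is unaffected — no shift from this change.
Only the nonzero effect(s) matter; the net shift is to the left.

left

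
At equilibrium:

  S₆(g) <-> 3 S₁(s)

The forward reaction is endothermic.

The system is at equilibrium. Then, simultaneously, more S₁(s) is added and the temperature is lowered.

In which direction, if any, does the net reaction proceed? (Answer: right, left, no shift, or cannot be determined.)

S₁ is a pure solid; its activity is 1 regardless of amount, so Q is unaffected — no shift from this change.
The forward reaction is endothermic. Lowering T favours the exothermic direction — shift to the left.
Only the nonzero effect(s) matter; the net shift is to the left.

left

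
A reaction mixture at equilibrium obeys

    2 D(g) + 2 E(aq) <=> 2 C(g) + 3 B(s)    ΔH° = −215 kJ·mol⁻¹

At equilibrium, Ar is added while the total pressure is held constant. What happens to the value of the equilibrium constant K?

The equilibrium constant depends only on temperature. This perturbation changes neither the position of equilibrium nor K.

unchanged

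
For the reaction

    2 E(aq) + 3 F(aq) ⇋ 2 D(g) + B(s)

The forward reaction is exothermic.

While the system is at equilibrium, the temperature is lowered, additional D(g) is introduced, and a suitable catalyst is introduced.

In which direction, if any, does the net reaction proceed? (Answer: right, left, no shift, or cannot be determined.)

The forward reaction is exothermic. Lowering T favours the exothermic direction — shift to the right.
Adding D (g), a product, drives the reaction to the left.
A catalyst speeds both forward and reverse rates equally; it changes neither Q nor K — no shift from this change.
The individual effects push in opposite directions; without quantitative information the net direction cannot be determined.

cannot be determined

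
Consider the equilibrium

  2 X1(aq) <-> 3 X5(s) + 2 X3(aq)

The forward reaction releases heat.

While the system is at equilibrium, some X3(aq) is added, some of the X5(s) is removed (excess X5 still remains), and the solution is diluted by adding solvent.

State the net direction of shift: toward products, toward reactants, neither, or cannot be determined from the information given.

Adding X3 (aq), a product, drives the reaction to the left.
X5 is a pure solid; its activity is 1 regardless of amount, so Q is unaffected — no shift from this change.
Dilution scales every aqueous concentration by the same factor. Δn_aq = 2 − 2 = 0, so Q is unchanged — no shift.
Only the nonzero effect(s) matter; the net shift is to the left.

left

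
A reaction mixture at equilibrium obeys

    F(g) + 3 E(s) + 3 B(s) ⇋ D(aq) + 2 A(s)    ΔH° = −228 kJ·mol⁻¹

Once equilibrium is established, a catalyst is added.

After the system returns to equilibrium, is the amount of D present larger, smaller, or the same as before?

A catalyst speeds both forward and reverse rates equally; it changes neither Q nor K — no shift from this change.
No net shift occurs, so the amount of D is unchanged.

unchanged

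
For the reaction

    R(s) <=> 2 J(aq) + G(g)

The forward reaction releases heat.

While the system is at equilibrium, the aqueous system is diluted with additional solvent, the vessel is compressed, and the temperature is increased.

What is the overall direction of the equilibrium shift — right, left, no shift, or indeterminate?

cannot be determined

Dilution lowers every aqueous concentration by the same factor. Δn_aq = 2 − 0 = +2, so the system shifts toward the side with more dissolved moles — to the right.
Gas moles: reactants 0, products 1 (Δn_gas = +1). Compression shifts the system toward the side with fewer moles of gas — to the left.
The forward reaction is exothermic. Raising T favours the endothermic direction — shift to the left.
The individual effects push in opposite directions; without quantitative information the net direction cannot be determined.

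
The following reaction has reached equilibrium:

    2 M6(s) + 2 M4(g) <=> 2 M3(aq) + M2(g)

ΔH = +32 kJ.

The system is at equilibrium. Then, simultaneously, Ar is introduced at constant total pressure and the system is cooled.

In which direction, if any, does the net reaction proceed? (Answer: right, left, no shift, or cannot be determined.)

Adding inert gas at constant total pressure expands the volume and lowers every reacting partial pressure. With Δn_gas = 1 − 2 = -1, Q moves away from K toward the side with fewer gas moles, so the system shifts toward the side with more gas moles — to the left.
The forward reaction is endothermic. Lowering T favours the exothermic direction — shift to the left.
All effects act in the same direction — net shift to the left.

left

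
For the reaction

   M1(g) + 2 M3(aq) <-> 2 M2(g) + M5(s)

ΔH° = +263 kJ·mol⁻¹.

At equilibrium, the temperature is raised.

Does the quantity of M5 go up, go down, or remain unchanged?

increases

The forward reaction is endothermic. Raising T favours the endothermic direction — shift to the right.
The net shift is to the right. M5 is a product, so its amount increases.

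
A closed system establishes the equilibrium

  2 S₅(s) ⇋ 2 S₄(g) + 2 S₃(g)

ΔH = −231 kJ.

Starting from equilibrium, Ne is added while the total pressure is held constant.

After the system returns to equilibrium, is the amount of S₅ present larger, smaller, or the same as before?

decreases

Adding inert gas at constant total pressure expands the volume and lowers every reacting partial pressure. With Δn_gas = 4 − 0 = +4, Q moves away from K toward the side with fewer gas moles, so the system shifts toward the side with more gas moles — to the right.
The net shift is to the right. S₅ is a reactant, so its amount decreases.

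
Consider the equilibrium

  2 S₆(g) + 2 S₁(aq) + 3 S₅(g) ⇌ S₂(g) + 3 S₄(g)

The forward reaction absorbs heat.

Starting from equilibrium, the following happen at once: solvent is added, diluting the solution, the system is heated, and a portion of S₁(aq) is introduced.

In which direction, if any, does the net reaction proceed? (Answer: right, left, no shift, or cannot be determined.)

Dilution lowers every aqueous concentration by the same factor. Δn_aq = 0 − 2 = -2, so the system shifts toward the side with more dissolved moles — to the left.
The forward reaction is endothermic. Raising T favours the endothermic direction — shift to the right.
Adding S₁ (aq), a reactant, drives the reaction to the right.
The individual effects push in opposite directions; without quantitative information the net direction cannot be determined.

cannot be determined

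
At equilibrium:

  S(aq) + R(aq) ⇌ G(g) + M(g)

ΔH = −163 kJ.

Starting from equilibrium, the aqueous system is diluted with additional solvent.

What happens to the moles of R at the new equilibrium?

increases

Dilution lowers every aqueous concentration by the same factor. Δn_aq = 0 − 2 = -2, so the system shifts toward the side with more dissolved moles — to the left.
The net shift is to the left. R is a reactant, so its amount increases.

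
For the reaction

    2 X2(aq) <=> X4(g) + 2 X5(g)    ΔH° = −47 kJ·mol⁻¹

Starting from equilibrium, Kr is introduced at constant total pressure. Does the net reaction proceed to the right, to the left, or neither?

right

Adding inert gas at constant total pressure expands the volume and lowers every reacting partial pressure. With Δn_gas = 3 − 0 = +3, Q moves away from K toward the side with fewer gas moles, so the system shifts toward the side with more gas moles — to the right.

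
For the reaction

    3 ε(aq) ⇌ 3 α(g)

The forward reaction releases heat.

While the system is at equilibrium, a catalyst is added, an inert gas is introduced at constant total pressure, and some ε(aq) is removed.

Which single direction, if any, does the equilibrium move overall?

A catalyst speeds both forward and reverse rates equally; it changes neither Q nor K — no shift from this change.
Adding inert gas at constant total pressure expands the volume and lowers every reacting partial pressure. With Δn_gas = 3 − 0 = +3, Q moves away from K toward the side with fewer gas moles, so the system shifts toward the side with more gas moles — to the right.
Removing ε (aq), a reactant, drives the reaction to the left.
The individual effects push in opposite directions; without quantitative information the net direction cannot be determined.

cannot be determined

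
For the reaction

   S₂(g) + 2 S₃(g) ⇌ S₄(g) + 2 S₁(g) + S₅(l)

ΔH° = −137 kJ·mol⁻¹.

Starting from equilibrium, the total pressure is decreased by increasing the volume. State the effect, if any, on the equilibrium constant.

The equilibrium constant depends only on temperature. This perturbation changes neither the position of equilibrium nor K.

unchanged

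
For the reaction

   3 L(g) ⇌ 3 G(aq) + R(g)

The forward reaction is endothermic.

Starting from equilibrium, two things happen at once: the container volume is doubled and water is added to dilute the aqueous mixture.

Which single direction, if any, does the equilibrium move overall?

cannot be determined

Gas moles: reactants 3, products 1 (Δn_gas = -2). Expansion shifts the system toward the side with more moles of gas — to the left.
Dilution lowers every aqueous concentration by the same factor. Δn_aq = 3 − 0 = +3, so the system shifts toward the side with more dissolved moles — to the right.
The individual effects push in opposite directions; without quantitative information the net direction cannot be determined.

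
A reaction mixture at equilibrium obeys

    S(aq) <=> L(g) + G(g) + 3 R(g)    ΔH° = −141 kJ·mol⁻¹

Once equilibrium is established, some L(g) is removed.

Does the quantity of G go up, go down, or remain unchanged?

Removing L (g), a product, drives the reaction to the right.
The net shift is to the right. G is a product, so its amount increases.

increases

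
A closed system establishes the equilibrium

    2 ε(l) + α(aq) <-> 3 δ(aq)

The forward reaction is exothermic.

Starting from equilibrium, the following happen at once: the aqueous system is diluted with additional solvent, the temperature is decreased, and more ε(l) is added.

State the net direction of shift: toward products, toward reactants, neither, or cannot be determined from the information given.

right

Dilution lowers every aqueous concentration by the same factor. Δn_aq = 3 − 1 = +2, so the system shifts toward the side with more dissolved moles — to the right.
The forward reaction is exothermic. Lowering T favours the exothermic direction — shift to the right.
ε is a pure liquid; its activity is 1 regardless of amount, so Q is unaffected — no shift from this change.
Only the nonzero effect(s) matter; the net shift is to the right.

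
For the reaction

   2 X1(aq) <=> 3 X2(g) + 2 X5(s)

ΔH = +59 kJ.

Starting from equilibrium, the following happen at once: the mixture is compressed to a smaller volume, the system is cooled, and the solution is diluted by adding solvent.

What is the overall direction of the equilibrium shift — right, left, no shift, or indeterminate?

Gas moles: reactants 0, products 3 (Δn_gas = +3). Compression shifts the system toward the side with fewer moles of gas — to the left.
The forward reaction is endothermic. Lowering T favours the exothermic direction — shift to the left.
Dilution lowers every aqueous concentration by the same factor. Δn_aq = 0 − 2 = -2, so the system shifts toward the side with more dissolved moles — to the left.
All effects act in the same direction — net shift to the left.

left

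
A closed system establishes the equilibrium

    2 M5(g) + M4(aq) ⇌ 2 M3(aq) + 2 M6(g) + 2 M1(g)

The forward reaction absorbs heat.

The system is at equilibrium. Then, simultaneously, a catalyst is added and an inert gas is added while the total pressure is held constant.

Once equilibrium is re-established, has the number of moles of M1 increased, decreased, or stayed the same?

A catalyst speeds both forward and reverse rates equally; it changes neither Q nor K — no shift from this change.
Adding inert gas at constant total pressure expands the volume and lowers every reacting partial pressure. With Δn_gas = 4 − 2 = +2, Q moves away from K toward the side with fewer gas moles, so the system shifts toward the side with more gas moles — to the right.
The net shift is to the right. M1 is a product, so its amount increases.

increases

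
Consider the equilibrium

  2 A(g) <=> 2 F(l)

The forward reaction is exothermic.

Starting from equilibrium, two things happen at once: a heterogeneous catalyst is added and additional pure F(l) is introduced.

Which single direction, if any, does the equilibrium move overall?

no shift

A catalyst speeds both forward and reverse rates equally; it changes neither Q nor K — no shift from this change.
F is a pure liquid; its activity is 1 regardless of amount, so Q is unaffected — no shift from this change.
None of the changes alters Q relative to K, so there is no net shift.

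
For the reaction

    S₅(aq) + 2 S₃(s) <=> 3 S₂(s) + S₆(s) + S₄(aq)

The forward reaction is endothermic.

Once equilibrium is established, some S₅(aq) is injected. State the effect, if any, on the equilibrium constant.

The equilibrium constant depends only on temperature. This perturbation may move the position of equilibrium, but since T is unchanged, K itself is unchanged.

unchanged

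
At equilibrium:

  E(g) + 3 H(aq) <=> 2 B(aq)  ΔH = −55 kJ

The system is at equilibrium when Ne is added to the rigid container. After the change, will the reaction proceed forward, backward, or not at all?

At constant volume, adding an inert gas leaves every reacting species' partial pressure unchanged, so Q is unchanged — no shift from this change.

no shift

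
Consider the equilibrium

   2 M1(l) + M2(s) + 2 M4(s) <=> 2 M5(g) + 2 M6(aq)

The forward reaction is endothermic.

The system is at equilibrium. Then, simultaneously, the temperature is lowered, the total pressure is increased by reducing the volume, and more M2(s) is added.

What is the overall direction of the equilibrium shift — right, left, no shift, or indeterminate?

The forward reaction is endothermic. Lowering T favours the exothermic direction — shift to the left.
Gas moles: reactants 0, products 2 (Δn_gas = +2). Compression shifts the system toward the side with fewer moles of gas — to the left.
M2 is a pure solid; its activity is 1 regardless of amount, so Q is unaffected — no shift from this change.
Only the nonzero effect(s) matter; the net shift is to the left.

left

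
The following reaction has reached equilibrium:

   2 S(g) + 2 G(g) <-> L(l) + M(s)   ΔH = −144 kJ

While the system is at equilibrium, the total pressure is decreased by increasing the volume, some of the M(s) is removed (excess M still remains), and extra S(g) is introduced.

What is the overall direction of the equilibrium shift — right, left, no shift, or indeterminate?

cannot be determined

Gas moles: reactants 4, products 0 (Δn_gas = -4). Expansion shifts the system toward the side with more moles of gas — to the left.
M is a pure solid; its activity is 1 regardless of amount, so Q is unaffected — no shift from this change.
Adding S (g), a reactant, drives the reaction to the right.
The individual effects push in opposite directions; without quantitative information the net direction cannot be determined.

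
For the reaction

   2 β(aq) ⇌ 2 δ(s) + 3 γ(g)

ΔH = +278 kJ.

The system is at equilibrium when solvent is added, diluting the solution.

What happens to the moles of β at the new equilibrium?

Dilution lowers every aqueous concentration by the same factor. Δn_aq = 0 − 2 = -2, so the system shifts toward the side with more dissolved moles — to the left.
The net shift is to the left. β is a reactant, so its amount increases.

increases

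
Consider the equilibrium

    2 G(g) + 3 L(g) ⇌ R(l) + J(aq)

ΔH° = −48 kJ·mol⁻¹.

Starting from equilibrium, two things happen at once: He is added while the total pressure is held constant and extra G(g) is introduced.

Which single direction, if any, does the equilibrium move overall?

Adding inert gas at constant total pressure expands the volume and lowers every reacting partial pressure. With Δn_gas = 0 − 5 = -5, Q moves away from K toward the side with fewer gas moles, so the system shifts toward the side with more gas moles — to the left.
Adding G (g), a reactant, drives the reaction to the right.
The individual effects push in opposite directions; without quantitative information the net direction cannot be determined.

cannot be determined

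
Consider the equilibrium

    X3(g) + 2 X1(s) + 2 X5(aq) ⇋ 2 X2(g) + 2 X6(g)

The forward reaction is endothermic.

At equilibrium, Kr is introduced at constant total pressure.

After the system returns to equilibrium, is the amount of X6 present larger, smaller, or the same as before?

increases

Adding inert gas at constant total pressure expands the volume and lowers every reacting partial pressure. With Δn_gas = 4 − 1 = +3, Q moves away from K toward the side with fewer gas moles, so the system shifts toward the side with more gas moles — to the right.
The net shift is to the right. X6 is a product, so its amount increases.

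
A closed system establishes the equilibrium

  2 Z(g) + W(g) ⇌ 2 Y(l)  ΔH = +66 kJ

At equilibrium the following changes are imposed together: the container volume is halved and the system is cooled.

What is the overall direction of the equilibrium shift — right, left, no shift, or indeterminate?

cannot be determined

Gas moles: reactants 3, products 0 (Δn_gas = -3). Compression shifts the system toward the side with fewer moles of gas — to the right.
The forward reaction is endothermic. Lowering T favours the exothermic direction — shift to the left.
The individual effects push in opposite directions; without quantitative information the net direction cannot be determined.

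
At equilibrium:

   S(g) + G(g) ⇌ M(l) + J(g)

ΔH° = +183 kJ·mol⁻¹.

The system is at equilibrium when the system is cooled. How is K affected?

K depends on temperature via the van 't Hoff relation. The forward reaction is endothermic, so lowering T decreases K.

decreases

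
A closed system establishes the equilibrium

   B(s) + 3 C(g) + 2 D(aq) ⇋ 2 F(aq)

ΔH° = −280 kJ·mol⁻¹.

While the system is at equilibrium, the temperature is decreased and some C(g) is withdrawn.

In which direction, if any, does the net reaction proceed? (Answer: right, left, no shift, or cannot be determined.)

cannot be determined

The forward reaction is exothermic. Lowering T favours the exothermic direction — shift to the right.
Removing C (g), a reactant, drives the reaction to the left.
The individual effects push in opposite directions; without quantitative information the net direction cannot be determined.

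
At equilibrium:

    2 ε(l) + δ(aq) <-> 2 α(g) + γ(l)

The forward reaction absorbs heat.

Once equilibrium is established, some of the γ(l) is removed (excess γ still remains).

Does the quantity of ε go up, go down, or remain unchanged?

γ is a pure liquid; its activity is 1 regardless of amount, so Q is unaffected — no shift from this change.
No net shift occurs, so the amount of ε is unchanged.

unchanged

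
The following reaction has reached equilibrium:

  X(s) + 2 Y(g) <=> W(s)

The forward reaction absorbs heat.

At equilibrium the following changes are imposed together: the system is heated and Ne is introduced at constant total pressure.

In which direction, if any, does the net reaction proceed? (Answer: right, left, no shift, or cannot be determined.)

cannot be determined

The forward reaction is endothermic. Raising T favours the endothermic direction — shift to the right.
Adding inert gas at constant total pressure expands the volume and lowers every reacting partial pressure. With Δn_gas = 0 − 2 = -2, Q moves away from K toward the side with fewer gas moles, so the system shifts toward the side with more gas moles — to the left.
The individual effects push in opposite directions; without quantitative information the net direction cannot be determined.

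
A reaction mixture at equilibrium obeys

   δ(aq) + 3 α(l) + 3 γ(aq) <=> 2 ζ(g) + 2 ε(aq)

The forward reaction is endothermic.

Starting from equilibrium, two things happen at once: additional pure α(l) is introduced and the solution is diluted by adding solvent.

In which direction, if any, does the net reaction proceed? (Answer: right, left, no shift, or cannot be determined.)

left

α is a pure liquid; its activity is 1 regardless of amount, so Q is unaffected — no shift from this change.
Dilution lowers every aqueous concentration by the same factor. Δn_aq = 2 − 4 = -2, so the system shifts toward the side with more dissolved moles — to the left.
Only the nonzero effect(s) matter; the net shift is to the left.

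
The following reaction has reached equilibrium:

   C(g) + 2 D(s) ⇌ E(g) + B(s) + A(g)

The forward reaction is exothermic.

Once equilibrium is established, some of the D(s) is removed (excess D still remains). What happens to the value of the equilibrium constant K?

unchanged

The equilibrium constant depends only on temperature. This perturbation changes neither the position of equilibrium nor K.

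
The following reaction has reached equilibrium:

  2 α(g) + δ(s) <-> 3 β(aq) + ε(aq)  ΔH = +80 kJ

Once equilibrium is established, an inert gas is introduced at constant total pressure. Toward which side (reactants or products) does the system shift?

left

Adding inert gas at constant total pressure expands the volume and lowers every reacting partial pressure. With Δn_gas = 0 − 2 = -2, Q moves away from K toward the side with fewer gas moles, so the system shifts toward the side with more gas moles — to the left.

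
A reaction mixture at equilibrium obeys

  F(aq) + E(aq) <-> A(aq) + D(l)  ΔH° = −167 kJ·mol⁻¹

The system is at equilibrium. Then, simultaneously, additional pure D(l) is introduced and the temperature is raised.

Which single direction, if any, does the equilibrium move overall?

D is a pure liquid; its activity is 1 regardless of amount, so Q is unaffected — no shift from this change.
The forward reaction is exothermic. Raising T favours the endothermic direction — shift to the left.
Only the nonzero effect(s) matter; the net shift is to the left.

left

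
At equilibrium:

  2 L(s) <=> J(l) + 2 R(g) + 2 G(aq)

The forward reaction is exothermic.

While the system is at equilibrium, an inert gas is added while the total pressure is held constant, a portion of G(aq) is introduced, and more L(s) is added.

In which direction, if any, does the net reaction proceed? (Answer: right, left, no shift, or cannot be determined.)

cannot be determined

Adding inert gas at constant total pressure expands the volume and lowers every reacting partial pressure. With Δn_gas = 2 − 0 = +2, Q moves away from K toward the side with fewer gas moles, so the system shifts toward the side with more gas moles — to the right.
Adding G (aq), a product, drives the reaction to the left.
L is a pure solid; its activity is 1 regardless of amount, so Q is unaffected — no shift from this change.
The individual effects push in opposite directions; without quantitative information the net direction cannot be determined.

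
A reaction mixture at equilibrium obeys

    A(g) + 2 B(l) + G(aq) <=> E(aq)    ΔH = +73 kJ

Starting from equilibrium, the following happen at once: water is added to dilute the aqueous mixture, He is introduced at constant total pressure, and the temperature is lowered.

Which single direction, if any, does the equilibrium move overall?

Dilution scales every aqueous concentration by the same factor. Δn_aq = 1 − 1 = 0, so Q is unchanged — no shift.
Adding inert gas at constant total pressure expands the volume and lowers every reacting partial pressure. With Δn_gas = 0 − 1 = -1, Q moves away from K toward the side with fewer gas moles, so the system shifts toward the side with more gas moles — to the left.
The forward reaction is endothermic. Lowering T favours the exothermic direction — shift to the left.
Only the nonzero effect(s) matter; the net shift is to the left.

left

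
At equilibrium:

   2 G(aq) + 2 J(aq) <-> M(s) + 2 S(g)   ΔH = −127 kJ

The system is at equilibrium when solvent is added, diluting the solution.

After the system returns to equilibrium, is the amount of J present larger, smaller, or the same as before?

Dilution lowers every aqueous concentration by the same factor. Δn_aq = 0 − 4 = -4, so the system shifts toward the side with more dissolved moles — to the left.
The net shift is to the left. J is a reactant, so its amount increases.

increases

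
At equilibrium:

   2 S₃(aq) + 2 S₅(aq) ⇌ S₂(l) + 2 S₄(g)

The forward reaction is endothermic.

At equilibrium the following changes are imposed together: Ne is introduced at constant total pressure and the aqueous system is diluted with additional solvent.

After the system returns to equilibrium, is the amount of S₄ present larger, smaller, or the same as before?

Adding inert gas at constant total pressure expands the volume and lowers every reacting partial pressure. With Δn_gas = 2 − 0 = +2, Q moves away from K toward the side with fewer gas moles, so the system shifts toward the side with more gas moles — to the right.
Dilution lowers every aqueous concentration by the same factor. Δn_aq = 0 − 4 = -4, so the system shifts toward the side with more dissolved moles — to the left.
The two effects oppose each other, so the net shift — and hence the change in S₄ — cannot be determined from the given information.

cannot be determined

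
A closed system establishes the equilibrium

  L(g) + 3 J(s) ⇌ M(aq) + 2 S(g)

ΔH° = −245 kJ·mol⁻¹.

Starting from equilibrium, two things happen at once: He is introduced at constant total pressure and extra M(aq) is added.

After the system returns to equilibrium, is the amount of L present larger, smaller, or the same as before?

Adding inert gas at constant total pressure expands the volume and lowers every reacting partial pressure. With Δn_gas = 2 − 1 = +1, Q moves away from K toward the side with fewer gas moles, so the system shifts toward the side with more gas moles — to the right.
Adding M (aq), a product, drives the reaction to the left.
The two effects oppose each other, so the net shift — and hence the change in L — cannot be determined from the given information.

cannot be determined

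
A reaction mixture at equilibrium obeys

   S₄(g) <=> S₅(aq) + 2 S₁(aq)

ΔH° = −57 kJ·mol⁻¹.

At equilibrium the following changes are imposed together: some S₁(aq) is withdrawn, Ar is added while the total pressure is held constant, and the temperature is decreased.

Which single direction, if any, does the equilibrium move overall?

cannot be determined

Removing S₁ (aq), a product, drives the reaction to the right.
Adding inert gas at constant total pressure expands the volume and lowers every reacting partial pressure. With Δn_gas = 0 − 1 = -1, Q moves away from K toward the side with fewer gas moles, so the system shifts toward the side with more gas moles — to the left.
The forward reaction is exothermic. Lowering T favours the exothermic direction — shift to the right.
The individual effects push in opposite directions; without quantitative information the net direction cannot be determined.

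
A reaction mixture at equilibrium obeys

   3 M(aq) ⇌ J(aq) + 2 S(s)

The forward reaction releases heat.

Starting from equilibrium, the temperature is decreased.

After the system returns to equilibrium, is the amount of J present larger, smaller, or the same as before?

increases

The forward reaction is exothermic. Lowering T favours the exothermic direction — shift to the right.
The net shift is to the right. J is a product, so its amount increases.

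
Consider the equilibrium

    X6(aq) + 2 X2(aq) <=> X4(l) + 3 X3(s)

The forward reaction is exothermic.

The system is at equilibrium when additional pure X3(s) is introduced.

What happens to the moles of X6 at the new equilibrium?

unchanged

X3 is a pure solid; its activity is 1 regardless of amount, so Q is unaffected — no shift from this change.
No net shift occurs, so the amount of X6 is unchanged.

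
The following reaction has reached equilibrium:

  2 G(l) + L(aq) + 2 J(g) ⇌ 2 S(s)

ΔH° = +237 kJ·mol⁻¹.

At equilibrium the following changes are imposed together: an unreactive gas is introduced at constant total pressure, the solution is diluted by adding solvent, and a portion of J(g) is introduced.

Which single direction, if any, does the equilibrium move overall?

cannot be determined

Adding inert gas at constant total pressure expands the volume and lowers every reacting partial pressure. With Δn_gas = 0 − 2 = -2, Q moves away from K toward the side with fewer gas moles, so the system shifts toward the side with more gas moles — to the left.
Dilution lowers every aqueous concentration by the same factor. Δn_aq = 0 − 1 = -1, so the system shifts toward the side with more dissolved moles — to the left.
Adding J (g), a reactant, drives the reaction to the right.
The individual effects push in opposite directions; without quantitative information the net direction cannot be determined.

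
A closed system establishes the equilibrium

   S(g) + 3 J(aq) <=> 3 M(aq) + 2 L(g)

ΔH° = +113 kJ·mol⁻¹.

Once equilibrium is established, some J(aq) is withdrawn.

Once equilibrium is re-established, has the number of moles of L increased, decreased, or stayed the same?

Removing J (aq), a reactant, drives the reaction to the left.
The net shift is to the left. L is a product, so its amount decreases.

decreases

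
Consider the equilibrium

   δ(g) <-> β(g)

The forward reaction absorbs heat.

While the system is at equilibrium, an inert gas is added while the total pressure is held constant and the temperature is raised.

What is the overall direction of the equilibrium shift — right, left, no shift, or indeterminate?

Adding inert gas at constant total pressure expands the volume, scaling every reacting partial pressure by the same factor. Δn_gas = 1 − 1 = 0, so Q is unchanged — no shift.
The forward reaction is endothermic. Raising T favours the endothermic direction — shift to the right.
Only the nonzero effect(s) matter; the net shift is to the right.

right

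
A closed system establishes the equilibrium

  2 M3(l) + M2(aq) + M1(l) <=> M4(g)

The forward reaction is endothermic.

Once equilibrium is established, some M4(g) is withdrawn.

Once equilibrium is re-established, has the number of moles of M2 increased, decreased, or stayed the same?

decreases

Removing M4 (g), a product, drives the reaction to the right.
The net shift is to the right. M2 is a reactant, so its amount decreases.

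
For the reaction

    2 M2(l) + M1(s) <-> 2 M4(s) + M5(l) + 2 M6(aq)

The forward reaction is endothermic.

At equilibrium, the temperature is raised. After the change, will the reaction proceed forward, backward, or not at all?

right

The forward reaction is endothermic. Raising T favours the endothermic direction — shift to the right.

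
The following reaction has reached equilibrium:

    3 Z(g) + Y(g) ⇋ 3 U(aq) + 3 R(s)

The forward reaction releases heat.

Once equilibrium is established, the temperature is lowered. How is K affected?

increases

K depends on temperature via the van 't Hoff relation. The forward reaction is exothermic, so lowering T increases K.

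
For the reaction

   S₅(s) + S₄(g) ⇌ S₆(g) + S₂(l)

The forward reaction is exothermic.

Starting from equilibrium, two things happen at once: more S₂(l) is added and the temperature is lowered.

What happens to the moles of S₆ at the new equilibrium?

S₂ is a pure liquid; its activity is 1 regardless of amount, so Q is unaffected — no shift from this change.
The forward reaction is exothermic. Lowering T favours the exothermic direction — shift to the right.
The net shift is to the right. S₆ is a product, so its amount increases.

increases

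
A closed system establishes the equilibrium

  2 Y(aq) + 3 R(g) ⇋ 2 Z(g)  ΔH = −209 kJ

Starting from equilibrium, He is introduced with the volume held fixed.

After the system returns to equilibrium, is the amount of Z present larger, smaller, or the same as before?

At constant volume, adding an inert gas leaves every reacting species' partial pressure unchanged, so Q is unchanged — no shift from this change.
No net shift occurs, so the amount of Z is unchanged.

unchanged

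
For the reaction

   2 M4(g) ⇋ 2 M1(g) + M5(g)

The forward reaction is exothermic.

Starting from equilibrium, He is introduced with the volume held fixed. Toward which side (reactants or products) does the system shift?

no shift

At constant volume, adding an inert gas leaves every reacting species' partial pressure unchanged, so Q is unchanged — no shift from this change.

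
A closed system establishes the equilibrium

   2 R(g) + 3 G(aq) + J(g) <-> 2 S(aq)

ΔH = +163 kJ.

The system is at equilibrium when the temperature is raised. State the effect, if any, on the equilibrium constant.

increases

K depends on temperature via the van 't Hoff relation. The forward reaction is endothermic, so raising T increases K.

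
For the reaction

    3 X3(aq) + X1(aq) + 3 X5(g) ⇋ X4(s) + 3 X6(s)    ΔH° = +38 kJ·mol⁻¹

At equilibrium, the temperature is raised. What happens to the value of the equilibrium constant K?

K depends on temperature via the van 't Hoff relation. The forward reaction is endothermic, so raising T increases K.

increases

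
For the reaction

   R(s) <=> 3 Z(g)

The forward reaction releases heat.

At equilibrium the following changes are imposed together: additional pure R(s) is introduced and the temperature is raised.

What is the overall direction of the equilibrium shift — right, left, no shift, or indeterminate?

R is a pure solid; its activity is 1 regardless of amount, so Q is unaffected — no shift from this change.
The forward reaction is exothermic. Raising T favours the endothermic direction — shift to the left.
Only the nonzero effect(s) matter; the net shift is to the left.

left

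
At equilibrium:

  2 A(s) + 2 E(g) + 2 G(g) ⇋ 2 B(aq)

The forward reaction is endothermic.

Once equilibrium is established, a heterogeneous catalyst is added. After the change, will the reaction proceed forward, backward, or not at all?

no shift

A catalyst speeds both forward and reverse rates equally; it changes neither Q nor K — no shift from this change.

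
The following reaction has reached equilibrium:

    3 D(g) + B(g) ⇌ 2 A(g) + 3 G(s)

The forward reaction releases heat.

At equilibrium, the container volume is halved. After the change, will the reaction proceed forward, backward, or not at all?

right

Gas moles: reactants 4, products 2 (Δn_gas = -2). Compression shifts the system toward the side with fewer moles of gas — to the right.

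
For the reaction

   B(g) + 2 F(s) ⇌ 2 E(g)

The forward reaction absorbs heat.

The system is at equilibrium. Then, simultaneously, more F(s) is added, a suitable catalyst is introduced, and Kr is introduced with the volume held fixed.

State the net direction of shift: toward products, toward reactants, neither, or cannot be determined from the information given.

no shift

F is a pure solid; its activity is 1 regardless of amount, so Q is unaffected — no shift from this change.
A catalyst speeds both forward and reverse rates equally; it changes neither Q nor K — no shift from this change.
At constant volume, adding an inert gas leaves every reacting species' partial pressure unchanged, so Q is unchanged — no shift from this change.
None of the changes alters Q relative to K, so there is no net shift.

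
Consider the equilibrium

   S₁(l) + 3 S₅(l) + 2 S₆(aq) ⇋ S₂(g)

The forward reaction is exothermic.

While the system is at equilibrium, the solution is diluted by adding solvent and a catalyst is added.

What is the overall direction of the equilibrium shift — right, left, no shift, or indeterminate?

Dilution lowers every aqueous concentration by the same factor. Δn_aq = 0 − 2 = -2, so the system shifts toward the side with more dissolved moles — to the left.
A catalyst speeds both forward and reverse rates equally; it changes neither Q nor K — no shift from this change.
Only the nonzero effect(s) matter; the net shift is to the left.

left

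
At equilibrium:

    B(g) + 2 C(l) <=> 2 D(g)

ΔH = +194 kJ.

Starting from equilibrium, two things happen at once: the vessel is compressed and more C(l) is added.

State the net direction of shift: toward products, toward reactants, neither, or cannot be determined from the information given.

Gas moles: reactants 1, products 2 (Δn_gas = +1). Compression shifts the system toward the side with fewer moles of gas — to the left.
C is a pure liquid; its activity is 1 regardless of amount, so Q is unaffected — no shift from this change.
Only the nonzero effect(s) matter; the net shift is to the left.

left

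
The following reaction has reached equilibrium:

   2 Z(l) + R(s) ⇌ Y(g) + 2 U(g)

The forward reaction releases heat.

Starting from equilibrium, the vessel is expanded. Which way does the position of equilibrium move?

right

Gas moles: reactants 0, products 3 (Δn_gas = +3). Expansion shifts the system toward the side with more moles of gas — to the right.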